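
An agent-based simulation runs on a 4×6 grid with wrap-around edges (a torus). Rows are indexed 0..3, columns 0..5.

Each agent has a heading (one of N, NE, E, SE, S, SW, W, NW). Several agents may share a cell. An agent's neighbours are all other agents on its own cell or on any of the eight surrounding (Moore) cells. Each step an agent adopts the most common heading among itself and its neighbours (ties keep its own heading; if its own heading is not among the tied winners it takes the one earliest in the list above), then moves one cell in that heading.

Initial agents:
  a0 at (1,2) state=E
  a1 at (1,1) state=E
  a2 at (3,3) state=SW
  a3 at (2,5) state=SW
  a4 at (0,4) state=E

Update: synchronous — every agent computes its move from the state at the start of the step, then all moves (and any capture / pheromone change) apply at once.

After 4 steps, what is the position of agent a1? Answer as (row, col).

(1, 5)

t=1: a0@(1,3):E a1@(1,2):E a2@(0,2):SW a3@(3,4):SW a4@(0,5):E
t=2: a0@(1,4):E a1@(1,3):E a2@(0,3):E a3@(0,3):SW a4@(0,0):E
t=3: a0@(1,5):E a1@(1,4):E a2@(0,4):E a3@(0,4):E a4@(0,1):E
t=4: a0@(1,0):E a1@(1,5):E a2@(0,5):E a3@(0,5):E a4@(0,2):E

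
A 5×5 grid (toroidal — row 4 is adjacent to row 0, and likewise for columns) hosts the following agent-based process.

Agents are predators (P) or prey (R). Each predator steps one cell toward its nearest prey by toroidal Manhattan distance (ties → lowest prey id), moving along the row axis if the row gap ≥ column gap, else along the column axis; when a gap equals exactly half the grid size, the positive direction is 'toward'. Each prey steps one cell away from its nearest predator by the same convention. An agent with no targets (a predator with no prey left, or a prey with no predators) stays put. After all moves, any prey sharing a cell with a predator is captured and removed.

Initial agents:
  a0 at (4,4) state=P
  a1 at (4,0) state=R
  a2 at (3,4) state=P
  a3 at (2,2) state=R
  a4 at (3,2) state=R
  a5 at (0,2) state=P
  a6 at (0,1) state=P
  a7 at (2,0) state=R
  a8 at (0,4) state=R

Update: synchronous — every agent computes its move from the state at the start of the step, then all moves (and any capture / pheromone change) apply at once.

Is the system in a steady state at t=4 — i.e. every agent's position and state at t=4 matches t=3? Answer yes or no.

no

t=1: a0@(4,0):P a2@(4,4):P a3@(3,2):R a4@(3,1):R a5@(1,2):P a6@(4,1):P a7@(1,0):R a8@(1,4):R
t=2: a0@(3,0):P a2@(0,4):P a3@(4,2):R a4@(2,1):R a5@(2,2):P a6@(3,1):P a7@(2,0):R a8@(2,4):R
t=3: a0@(2,0):P a2@(1,4):P a3@(0,2):R a5@(2,1):P a6@(2,1):P a7@(1,0):R
t=4: a0@(1,0):P a2@(1,0):P a3@(0,1):R a5@(1,1):P a6@(1,1):P a7@(0,0):R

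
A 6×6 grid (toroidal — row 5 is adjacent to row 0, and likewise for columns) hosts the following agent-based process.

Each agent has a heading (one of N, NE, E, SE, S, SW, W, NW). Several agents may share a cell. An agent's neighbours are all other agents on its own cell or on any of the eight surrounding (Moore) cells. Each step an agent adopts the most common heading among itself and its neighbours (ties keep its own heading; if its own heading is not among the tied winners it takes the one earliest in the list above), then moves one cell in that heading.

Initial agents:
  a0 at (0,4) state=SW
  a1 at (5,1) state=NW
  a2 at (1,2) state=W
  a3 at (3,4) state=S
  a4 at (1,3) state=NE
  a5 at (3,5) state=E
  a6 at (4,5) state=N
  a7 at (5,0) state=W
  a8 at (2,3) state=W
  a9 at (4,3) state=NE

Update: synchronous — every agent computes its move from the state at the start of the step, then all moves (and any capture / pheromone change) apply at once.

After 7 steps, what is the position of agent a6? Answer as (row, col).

(1, 1)

t=1: a0@(1,3):SW a1@(4,0):NW a2@(1,1):W a3@(4,4):S a4@(1,2):W a5@(3,0):E a6@(3,5):N a7@(5,5):W a8@(2,2):W a9@(3,4):NE
t=2: a0@(1,2):W a1@(3,5):NW a2@(1,0):W a3@(5,4):S a4@(1,1):W a5@(3,1):E a6@(2,5):N a7@(5,4):W a8@(2,1):W a9@(2,5):NE
t=3: a0@(1,1):W a1@(2,4):NW a2@(1,5):W a3@(0,4):S a4@(1,0):W a5@(3,2):E a6@(1,5):N a7@(5,3):W a8@(2,0):W a9@(1,0):NE
t=4: a0@(1,0):W a1@(1,3):NW a2@(1,4):W a3@(0,3):W a4@(1,5):W a5@(3,3):E a6@(1,4):W a7@(5,2):W a8@(2,5):W a9@(1,5):W
t=5: a0@(1,5):W a1@(1,2):W a2@(1,3):W a3@(0,2):W a4@(1,4):W a5@(3,4):E a6@(1,3):W a7@(5,1):W a8@(2,4):W a9@(1,4):W
t=6: a0@(1,4):W a1@(1,1):W a2@(1,2):W a3@(0,1):W a4@(1,3):W a5@(3,5):E a6@(1,2):W a7@(5,0):W a8@(2,3):W a9@(1,3):W
t=7: a0@(1,3):W a1@(1,0):W a2@(1,1):W a3@(0,0):W a4@(1,2):W a5@(3,0):E a6@(1,1):W a7@(5,5):W a8@(2,2):W a9@(1,2):W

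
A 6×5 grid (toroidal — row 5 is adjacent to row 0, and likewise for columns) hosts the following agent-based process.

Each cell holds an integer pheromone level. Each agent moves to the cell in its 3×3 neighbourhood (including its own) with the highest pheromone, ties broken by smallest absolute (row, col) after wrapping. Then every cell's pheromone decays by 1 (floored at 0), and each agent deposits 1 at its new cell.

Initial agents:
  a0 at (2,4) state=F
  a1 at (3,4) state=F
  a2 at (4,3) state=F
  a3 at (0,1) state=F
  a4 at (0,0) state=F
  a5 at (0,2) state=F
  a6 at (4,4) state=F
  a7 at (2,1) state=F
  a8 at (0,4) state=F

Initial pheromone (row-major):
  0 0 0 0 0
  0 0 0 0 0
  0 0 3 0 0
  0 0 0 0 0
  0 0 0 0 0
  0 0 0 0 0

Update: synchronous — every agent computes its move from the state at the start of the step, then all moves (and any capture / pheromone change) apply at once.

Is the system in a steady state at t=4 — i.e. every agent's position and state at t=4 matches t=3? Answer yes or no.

no

t=1: a0@(1,0) a1@(2,0) a2@(3,2) a3@(0,0) a4@(0,0) a5@(0,1) a6@(3,0) a7@(2,2) a8@(0,0) | pheromone: 3 1 0 0 0 / 1 0 0 0 0 / 1 0 3 0 0 / 1 0 1 0 0 / 0 0 0 0 0 / 0 0 0 0 0
t=2: a0@(0,0) a1@(1,0) a2@(2,2) a3@(0,0) a4@(0,0) a5@(0,0) a6@(2,0) a7@(2,2) a8@(0,0) | pheromone: 7 0 0 0 0 / 1 0 0 0 0 / 1 0 4 0 0 / 0 0 0 0 0 / 0 0 0 0 0 / 0 0 0 0 0
t=3: a0@(0,0) a1@(0,0) a2@(2,2) a3@(0,0) a4@(0,0) a5@(0,0) a6@(1,0) a7@(2,2) a8@(0,0) | pheromone: 12 0 0 0 0 / 1 0 0 0 0 / 0 0 5 0 0 / 0 0 0 0 0 / 0 0 0 0 0 / 0 0 0 0 0
t=4: a0@(0,0) a1@(0,0) a2@(2,2) a3@(0,0) a4@(0,0) a5@(0,0) a6@(0,0) a7@(2,2) a8@(0,0) | pheromone: 18 0 0 0 0 / 0 0 0 0 0 / 0 0 6 0 0 / 0 0 0 0 0 / 0 0 0 0 0 / 0 0 0 0 0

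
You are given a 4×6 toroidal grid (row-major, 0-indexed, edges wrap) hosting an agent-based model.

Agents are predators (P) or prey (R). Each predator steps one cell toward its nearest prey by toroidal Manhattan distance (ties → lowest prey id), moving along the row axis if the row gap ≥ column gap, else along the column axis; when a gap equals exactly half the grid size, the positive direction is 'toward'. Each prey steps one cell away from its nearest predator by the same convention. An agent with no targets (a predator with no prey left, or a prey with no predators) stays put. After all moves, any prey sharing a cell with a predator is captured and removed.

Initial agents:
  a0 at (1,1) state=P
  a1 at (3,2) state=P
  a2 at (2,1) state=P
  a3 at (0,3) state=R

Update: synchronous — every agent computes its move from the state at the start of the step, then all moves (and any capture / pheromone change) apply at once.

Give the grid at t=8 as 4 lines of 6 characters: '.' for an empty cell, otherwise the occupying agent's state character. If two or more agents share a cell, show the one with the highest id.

t=1: a0@(1,2):P a1@(0,2):P a2@(3,1):P a3@(1,3):R
t=2: a0@(1,3):P a1@(1,2):P a2@(0,1):P a3@(1,4):R
t=3: a0@(1,4):P a1@(1,3):P a2@(0,2):P a3@(1,5):R
t=4: a0@(1,5):P a1@(1,4):P a2@(0,3):P a3@(1,0):R
t=5: a0@(1,0):P a1@(1,5):P a2@(0,4):P a3@(1,1):R
t=6: a0@(1,1):P a1@(1,0):P a2@(0,5):P a3@(1,2):R
t=7: a0@(1,2):P a1@(1,1):P a2@(0,0):P a3@(1,3):R
t=8: a0@(1,3):P a1@(1,2):P a2@(0,1):P a3@(1,4):R

.P....
..PPR.
......
......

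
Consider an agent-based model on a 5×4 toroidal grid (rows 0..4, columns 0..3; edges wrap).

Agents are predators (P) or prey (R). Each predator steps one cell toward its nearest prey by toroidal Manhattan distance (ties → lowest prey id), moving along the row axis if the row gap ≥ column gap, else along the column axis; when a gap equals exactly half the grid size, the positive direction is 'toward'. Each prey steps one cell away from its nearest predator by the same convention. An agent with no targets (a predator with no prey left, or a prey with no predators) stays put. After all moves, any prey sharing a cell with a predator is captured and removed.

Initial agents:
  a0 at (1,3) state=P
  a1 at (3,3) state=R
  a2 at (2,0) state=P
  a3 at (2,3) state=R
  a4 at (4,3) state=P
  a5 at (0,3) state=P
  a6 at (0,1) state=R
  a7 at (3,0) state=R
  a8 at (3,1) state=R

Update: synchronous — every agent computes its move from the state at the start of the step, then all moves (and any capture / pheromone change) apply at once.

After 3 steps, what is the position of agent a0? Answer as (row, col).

t=1: a0@(2,3):P a2@(2,3):P a4@(3,3):P a5@(4,3):P a6@(0,0):R a7@(4,0):R a8@(4,1):R
t=2: a0@(1,3):P a2@(1,3):P a4@(4,3):P a5@(4,0):P a6@(1,0):R a7@(4,1):R
t=3: a0@(1,0):P a2@(1,0):P a4@(4,0):P a5@(4,1):P a6@(1,1):R a7@(4,2):R

(1, 0)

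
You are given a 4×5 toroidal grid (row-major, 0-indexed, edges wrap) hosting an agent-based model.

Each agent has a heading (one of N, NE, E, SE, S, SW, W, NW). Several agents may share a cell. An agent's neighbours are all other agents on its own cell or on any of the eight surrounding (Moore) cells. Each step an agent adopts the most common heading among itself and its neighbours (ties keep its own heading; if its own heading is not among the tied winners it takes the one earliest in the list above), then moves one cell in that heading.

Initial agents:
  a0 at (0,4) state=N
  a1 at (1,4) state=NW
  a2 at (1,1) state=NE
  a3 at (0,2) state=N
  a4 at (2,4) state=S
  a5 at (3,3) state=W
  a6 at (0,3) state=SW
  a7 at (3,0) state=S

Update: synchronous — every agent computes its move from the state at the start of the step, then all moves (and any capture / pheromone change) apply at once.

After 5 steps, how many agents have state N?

t=1: a0@(3,4):N a1@(0,3):NW a2@(0,2):NE a3@(3,2):N a4@(3,4):S a5@(2,3):N a6@(3,3):N a7@(0,0):S
t=2: a0@(2,4):N a1@(3,3):N a2@(3,2):N a3@(2,2):N a4@(2,4):N a5@(1,3):N a6@(2,3):N a7@(1,0):S
t=3: a0@(1,4):N a1@(2,3):N a2@(2,2):N a3@(1,2):N a4@(1,4):N a5@(0,3):N a6@(1,3):N a7@(0,0):N
t=4: a0@(0,4):N a1@(1,3):N a2@(1,2):N a3@(0,2):N a4@(0,4):N a5@(3,3):N a6@(0,3):N a7@(3,0):N
t=5: a0@(3,4):N a1@(0,3):N a2@(0,2):N a3@(3,2):N a4@(3,4):N a5@(2,3):N a6@(3,3):N a7@(2,0):N

8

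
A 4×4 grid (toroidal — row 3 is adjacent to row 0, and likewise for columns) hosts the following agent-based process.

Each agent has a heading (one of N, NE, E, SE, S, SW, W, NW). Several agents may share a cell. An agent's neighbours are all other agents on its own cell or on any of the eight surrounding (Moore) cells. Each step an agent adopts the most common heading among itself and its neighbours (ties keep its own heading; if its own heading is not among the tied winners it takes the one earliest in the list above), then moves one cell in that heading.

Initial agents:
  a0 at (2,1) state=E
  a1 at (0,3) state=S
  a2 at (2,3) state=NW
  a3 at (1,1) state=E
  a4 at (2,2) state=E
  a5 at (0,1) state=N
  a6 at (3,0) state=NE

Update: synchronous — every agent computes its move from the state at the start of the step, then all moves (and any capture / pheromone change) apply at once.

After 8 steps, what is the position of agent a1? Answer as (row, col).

t=1: a0@(2,2):E a1@(1,3):S a2@(1,2):NW a3@(1,2):E a4@(2,3):E a5@(3,1):N a6@(2,1):NE
t=2: a0@(2,3):E a1@(1,0):E a2@(1,3):E a3@(1,3):E a4@(2,0):E a5@(2,1):N a6@(2,2):E
t=3: a0@(2,0):E a1@(1,1):E a2@(1,0):E a3@(1,0):E a4@(2,1):E a5@(2,2):E a6@(2,3):E
t=4: a0@(2,1):E a1@(1,2):E a2@(1,1):E a3@(1,1):E a4@(2,2):E a5@(2,3):E a6@(2,0):E
t=5: a0@(2,2):E a1@(1,3):E a2@(1,2):E a3@(1,2):E a4@(2,3):E a5@(2,0):E a6@(2,1):E
t=6: a0@(2,3):E a1@(1,0):E a2@(1,3):E a3@(1,3):E a4@(2,0):E a5@(2,1):E a6@(2,2):E
t=7: a0@(2,0):E a1@(1,1):E a2@(1,0):E a3@(1,0):E a4@(2,1):E a5@(2,2):E a6@(2,3):E
t=8: a0@(2,1):E a1@(1,2):E a2@(1,1):E a3@(1,1):E a4@(2,2):E a5@(2,3):E a6@(2,0):E

(1, 2)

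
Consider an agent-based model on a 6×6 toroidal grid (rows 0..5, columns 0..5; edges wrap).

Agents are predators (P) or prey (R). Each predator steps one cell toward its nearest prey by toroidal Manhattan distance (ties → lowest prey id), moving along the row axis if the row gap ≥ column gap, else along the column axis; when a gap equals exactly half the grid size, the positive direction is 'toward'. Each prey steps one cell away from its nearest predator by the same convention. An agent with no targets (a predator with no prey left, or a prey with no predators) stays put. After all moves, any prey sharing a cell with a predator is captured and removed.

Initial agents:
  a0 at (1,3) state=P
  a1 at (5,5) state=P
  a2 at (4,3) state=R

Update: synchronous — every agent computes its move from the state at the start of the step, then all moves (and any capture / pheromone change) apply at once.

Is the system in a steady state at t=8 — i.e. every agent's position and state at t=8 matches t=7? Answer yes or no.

t=1: a0@(2,3):P a1@(5,4):P a2@(3,3):R
t=2: a0@(3,3):P a1@(4,4):P a2@(4,3):R
t=3: a0@(4,3):P a1@(4,3):P a2@(5,3):R
t=4: a0@(5,3):P a1@(5,3):P a2@(0,3):R
t=5: a0@(0,3):P a1@(0,3):P a2@(1,3):R
t=6: a0@(1,3):P a1@(1,3):P a2@(2,3):R
t=7: a0@(2,3):P a1@(2,3):P a2@(3,3):R
t=8: a0@(3,3):P a1@(3,3):P a2@(4,3):R

no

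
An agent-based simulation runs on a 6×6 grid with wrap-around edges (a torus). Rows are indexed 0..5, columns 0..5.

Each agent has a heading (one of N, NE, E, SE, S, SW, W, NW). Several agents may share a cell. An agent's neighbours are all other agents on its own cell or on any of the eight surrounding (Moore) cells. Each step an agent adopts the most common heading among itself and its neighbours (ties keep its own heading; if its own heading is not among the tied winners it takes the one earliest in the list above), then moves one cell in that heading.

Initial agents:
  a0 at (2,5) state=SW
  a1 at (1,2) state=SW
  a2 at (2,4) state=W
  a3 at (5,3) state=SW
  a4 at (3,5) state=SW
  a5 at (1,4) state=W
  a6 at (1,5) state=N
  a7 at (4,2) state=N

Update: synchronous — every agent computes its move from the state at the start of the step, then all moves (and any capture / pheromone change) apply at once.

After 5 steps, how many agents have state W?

6

t=1: a0@(3,4):SW a1@(2,1):SW a2@(2,3):W a3@(0,2):SW a4@(4,4):SW a5@(1,3):W a6@(1,4):W a7@(3,2):N
t=2: a0@(4,3):SW a1@(3,0):SW a2@(2,2):W a3@(1,1):SW a4@(5,3):SW a5@(1,2):W a6@(1,3):W a7@(2,2):N
t=3: a0@(5,2):SW a1@(4,5):SW a2@(2,1):W a3@(1,0):W a4@(0,2):SW a5@(1,1):W a6@(1,2):W a7@(2,1):W
t=4: a0@(0,1):SW a1@(5,4):SW a2@(2,0):W a3@(1,5):W a4@(1,1):SW a5@(1,0):W a6@(1,1):W a7@(2,0):W
t=5: a0@(1,0):SW a1@(0,3):SW a2@(2,5):W a3@(1,4):W a4@(1,0):W a5@(1,5):W a6@(1,0):W a7@(2,5):W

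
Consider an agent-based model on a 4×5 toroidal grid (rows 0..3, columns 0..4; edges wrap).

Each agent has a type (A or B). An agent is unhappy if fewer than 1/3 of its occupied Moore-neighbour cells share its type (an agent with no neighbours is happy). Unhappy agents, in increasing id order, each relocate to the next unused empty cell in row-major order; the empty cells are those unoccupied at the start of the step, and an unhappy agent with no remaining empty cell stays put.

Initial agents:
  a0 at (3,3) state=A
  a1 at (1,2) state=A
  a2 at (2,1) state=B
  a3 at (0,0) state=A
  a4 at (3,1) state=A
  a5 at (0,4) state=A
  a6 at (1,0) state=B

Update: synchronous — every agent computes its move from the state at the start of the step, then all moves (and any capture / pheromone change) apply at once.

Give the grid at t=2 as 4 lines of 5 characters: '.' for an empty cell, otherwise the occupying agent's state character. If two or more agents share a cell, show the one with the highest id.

AAB.A
.....
.B...
.A.A.

t=1: a0@(3,3):A a1@(0,1):A a2@(2,1):B a3@(0,0):A a4@(3,1):A a5@(0,4):A a6@(1,0):B
t=2: a0@(3,3):A a1@(0,1):A a2@(2,1):B a3@(0,0):A a4@(3,1):A a5@(0,4):A a6@(0,2):B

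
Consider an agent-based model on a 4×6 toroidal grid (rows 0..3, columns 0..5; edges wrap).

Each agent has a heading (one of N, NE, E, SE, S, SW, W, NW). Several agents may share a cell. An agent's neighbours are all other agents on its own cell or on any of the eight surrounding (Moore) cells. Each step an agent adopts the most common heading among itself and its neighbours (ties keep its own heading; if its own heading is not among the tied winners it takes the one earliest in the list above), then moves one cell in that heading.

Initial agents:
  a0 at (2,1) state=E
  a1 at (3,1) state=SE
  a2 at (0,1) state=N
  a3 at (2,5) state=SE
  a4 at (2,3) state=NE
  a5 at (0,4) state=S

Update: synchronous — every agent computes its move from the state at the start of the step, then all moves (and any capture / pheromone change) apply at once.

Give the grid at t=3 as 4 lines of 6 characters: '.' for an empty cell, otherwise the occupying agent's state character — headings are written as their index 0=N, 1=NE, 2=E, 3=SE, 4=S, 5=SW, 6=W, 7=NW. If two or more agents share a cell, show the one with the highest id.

......
..33..
....3.
1...4.

t=1: a0@(2,2):E a1@(0,2):SE a2@(3,1):N a3@(3,0):SE a4@(1,4):NE a5@(1,4):S
t=2: a0@(2,3):E a1@(1,3):SE a2@(0,2):SE a3@(0,1):SE a4@(0,5):NE a5@(2,4):S
t=3: a0@(2,4):E a1@(2,4):SE a2@(1,3):SE a3@(1,2):SE a4@(3,0):NE a5@(3,4):S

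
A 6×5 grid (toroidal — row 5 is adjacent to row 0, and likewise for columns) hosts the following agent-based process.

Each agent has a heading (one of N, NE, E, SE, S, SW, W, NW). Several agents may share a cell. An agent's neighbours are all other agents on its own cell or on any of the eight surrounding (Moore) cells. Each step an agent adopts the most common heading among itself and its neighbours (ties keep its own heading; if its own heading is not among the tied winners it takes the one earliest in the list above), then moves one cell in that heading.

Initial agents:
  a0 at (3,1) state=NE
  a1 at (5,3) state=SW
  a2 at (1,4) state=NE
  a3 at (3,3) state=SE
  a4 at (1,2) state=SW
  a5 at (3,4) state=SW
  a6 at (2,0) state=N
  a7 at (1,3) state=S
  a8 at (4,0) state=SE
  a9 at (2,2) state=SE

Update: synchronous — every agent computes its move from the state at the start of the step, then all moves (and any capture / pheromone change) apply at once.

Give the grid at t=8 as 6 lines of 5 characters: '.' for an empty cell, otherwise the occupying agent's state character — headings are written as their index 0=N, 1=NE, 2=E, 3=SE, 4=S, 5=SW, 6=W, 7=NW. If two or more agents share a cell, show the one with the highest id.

...3.
...3.
.....
...45
3....
.33.3

t=1: a0@(4,2):SE a1@(0,2):SW a2@(0,0):NE a3@(4,4):SE a4@(2,1):SW a5@(4,0):SE a6@(1,1):NE a7@(2,3):S a8@(5,1):SE a9@(3,3):SE
t=2: a0@(5,3):SE a1@(1,1):SW a2@(5,1):NE a3@(5,0):SE a4@(3,0):SW a5@(5,1):SE a6@(0,2):NE a7@(3,3):S a8@(0,2):SE a9@(4,4):SE
t=3: a0@(0,4):SE a1@(2,0):SW a2@(0,2):SE a3@(0,1):SE a4@(4,4):SW a5@(0,2):SE a6@(1,3):SE a7@(4,3):S a8@(1,3):SE a9@(5,0):SE
t=4: a0@(1,0):SE a1@(3,4):SW a2@(1,3):SE a3@(1,2):SE a4@(5,3):SW a5@(1,3):SE a6@(2,4):SE a7@(5,3):S a8@(2,4):SE a9@(0,1):SE
t=5: a0@(2,1):SE a1@(4,0):SE a2@(2,4):SE a3@(2,3):SE a4@(0,2):SW a5@(2,4):SE a6@(3,0):SE a7@(0,3):S a8@(3,0):SE a9@(1,2):SE
t=6: a0@(3,2):SE a1@(5,1):SE a2@(3,0):SE a3@(3,4):SE a4@(1,1):SW a5@(3,0):SE a6@(4,1):SE a7@(1,3):S a8@(4,1):SE a9@(2,3):SE
t=7: a0@(4,3):SE a1@(0,2):SE a2@(4,1):SE a3@(4,0):SE a4@(2,0):SW a5@(4,1):SE a6@(5,2):SE a7@(2,3):S a8@(5,2):SE a9@(3,4):SE
t=8: a0@(5,4):SE a1@(1,3):SE a2@(5,2):SE a3@(5,1):SE a4@(3,4):SW a5@(5,2):SE a6@(0,3):SE a7@(3,3):S a8@(0,3):SE a9@(4,0):SE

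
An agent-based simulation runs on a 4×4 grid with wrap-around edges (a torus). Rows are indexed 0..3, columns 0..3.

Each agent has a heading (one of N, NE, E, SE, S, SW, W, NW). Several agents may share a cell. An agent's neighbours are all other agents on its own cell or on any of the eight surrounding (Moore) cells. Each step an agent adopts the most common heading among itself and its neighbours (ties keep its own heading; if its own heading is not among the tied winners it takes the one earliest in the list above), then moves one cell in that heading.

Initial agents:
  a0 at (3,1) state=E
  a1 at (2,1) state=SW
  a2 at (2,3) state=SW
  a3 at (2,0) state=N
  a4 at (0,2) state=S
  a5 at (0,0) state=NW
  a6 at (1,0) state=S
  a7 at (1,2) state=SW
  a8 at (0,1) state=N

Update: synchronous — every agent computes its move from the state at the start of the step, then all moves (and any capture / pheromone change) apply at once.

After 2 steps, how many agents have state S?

t=1: a0@(2,1):N a1@(3,0):SW a2@(3,2):SW a3@(3,3):SW a4@(1,2):S a5@(3,3):NW a6@(0,0):N a7@(2,1):SW a8@(1,1):S
t=2: a0@(3,0):SW a1@(0,3):SW a2@(0,1):SW a3@(0,2):SW a4@(2,2):S a5@(0,2):SW a6@(1,3):SW a7@(3,0):SW a8@(2,1):S

2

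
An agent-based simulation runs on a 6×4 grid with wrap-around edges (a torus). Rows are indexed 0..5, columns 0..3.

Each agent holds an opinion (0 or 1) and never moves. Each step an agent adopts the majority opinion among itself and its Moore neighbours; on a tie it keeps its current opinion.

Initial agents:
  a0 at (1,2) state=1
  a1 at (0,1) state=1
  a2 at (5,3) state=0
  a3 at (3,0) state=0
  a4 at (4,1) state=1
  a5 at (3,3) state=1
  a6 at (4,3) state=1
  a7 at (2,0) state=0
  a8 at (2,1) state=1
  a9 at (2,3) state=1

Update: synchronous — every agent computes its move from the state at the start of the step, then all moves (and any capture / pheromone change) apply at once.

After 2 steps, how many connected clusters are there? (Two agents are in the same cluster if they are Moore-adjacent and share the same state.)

2

t=1: a0@(1,2):1 a1@(0,1):1 a2@(5,3):0 a3@(3,0):1 a4@(4,1):1 a5@(3,3):1 a6@(4,3):1 a7@(2,0):1 a8@(2,1):1 a9@(2,3):1
t=2: (unchanged — steady state)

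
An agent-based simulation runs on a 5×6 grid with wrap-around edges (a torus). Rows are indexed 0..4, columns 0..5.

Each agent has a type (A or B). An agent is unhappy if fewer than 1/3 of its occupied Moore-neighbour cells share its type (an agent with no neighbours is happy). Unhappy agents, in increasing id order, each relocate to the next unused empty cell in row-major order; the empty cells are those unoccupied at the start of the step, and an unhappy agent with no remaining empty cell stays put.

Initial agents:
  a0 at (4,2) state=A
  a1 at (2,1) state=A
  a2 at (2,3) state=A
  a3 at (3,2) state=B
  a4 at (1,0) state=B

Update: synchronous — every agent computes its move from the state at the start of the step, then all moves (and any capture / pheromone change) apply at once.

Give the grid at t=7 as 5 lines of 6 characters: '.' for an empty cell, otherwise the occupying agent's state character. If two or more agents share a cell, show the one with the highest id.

t=1: a0@(0,0):A a1@(0,1):A a2@(0,2):A a3@(0,3):B a4@(0,4):B
t=2: (unchanged — steady state)

AAABB.
......
......
......
......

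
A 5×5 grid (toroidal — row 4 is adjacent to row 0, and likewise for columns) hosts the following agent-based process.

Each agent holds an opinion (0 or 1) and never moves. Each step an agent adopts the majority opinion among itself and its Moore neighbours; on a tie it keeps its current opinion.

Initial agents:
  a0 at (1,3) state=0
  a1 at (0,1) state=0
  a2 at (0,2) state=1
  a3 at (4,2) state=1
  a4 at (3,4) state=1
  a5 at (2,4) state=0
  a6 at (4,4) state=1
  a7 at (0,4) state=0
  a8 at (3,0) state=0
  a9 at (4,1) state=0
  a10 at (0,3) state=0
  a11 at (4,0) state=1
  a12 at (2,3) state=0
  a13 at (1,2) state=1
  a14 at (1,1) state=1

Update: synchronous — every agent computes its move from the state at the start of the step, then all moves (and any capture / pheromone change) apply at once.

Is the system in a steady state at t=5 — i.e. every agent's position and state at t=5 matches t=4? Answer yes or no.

no

t=1: a0@(1,3):0 a1@(0,1):1 a2@(0,2):1 a3@(4,2):0 a4@(3,4):1 a5@(2,4):0 a6@(4,4):1 a7@(0,4):0 a8@(3,0):0 a9@(4,1):0 a10@(0,3):1 a11@(4,0):0 a12@(2,3):0 a13@(1,2):0 a14@(1,1):1
t=2: a0@(1,3):0 a1@(0,1):0 a2@(0,2):1 a3@(4,2):1 a4@(3,4):0 a5@(2,4):0 a6@(4,4):1 a7@(0,4):0 a8@(3,0):0 a9@(4,1):0 a10@(0,3):0 a11@(4,0):0 a12@(2,3):0 a13@(1,2):1 a14@(1,1):1
t=3: a0@(1,3):0 a1@(0,1):1 a2@(0,2):1 a3@(4,2):0 a4@(3,4):0 a5@(2,4):0 a6@(4,4):0 a7@(0,4):0 a8@(3,0):0 a9@(4,1):0 a10@(0,3):1 a11@(4,0):0 a12@(2,3):0 a13@(1,2):0 a14@(1,1):1
t=4: a0@(1,3):0 a1@(0,1):0 a2@(0,2):1 a3@(4,2):1 a4@(3,4):0 a5@(2,4):0 a6@(4,4):0 a7@(0,4):0 a8@(3,0):0 a9@(4,1):0 a10@(0,3):0 a11@(4,0):0 a12@(2,3):0 a13@(1,2):1 a14@(1,1):1
t=5: a0@(1,3):0 a1@(0,1):1 a2@(0,2):1 a3@(4,2):0 a4@(3,4):0 a5@(2,4):0 a6@(4,4):0 a7@(0,4):0 a8@(3,0):0 a9@(4,1):0 a10@(0,3):0 a11@(4,0):0 a12@(2,3):0 a13@(1,2):0 a14@(1,1):1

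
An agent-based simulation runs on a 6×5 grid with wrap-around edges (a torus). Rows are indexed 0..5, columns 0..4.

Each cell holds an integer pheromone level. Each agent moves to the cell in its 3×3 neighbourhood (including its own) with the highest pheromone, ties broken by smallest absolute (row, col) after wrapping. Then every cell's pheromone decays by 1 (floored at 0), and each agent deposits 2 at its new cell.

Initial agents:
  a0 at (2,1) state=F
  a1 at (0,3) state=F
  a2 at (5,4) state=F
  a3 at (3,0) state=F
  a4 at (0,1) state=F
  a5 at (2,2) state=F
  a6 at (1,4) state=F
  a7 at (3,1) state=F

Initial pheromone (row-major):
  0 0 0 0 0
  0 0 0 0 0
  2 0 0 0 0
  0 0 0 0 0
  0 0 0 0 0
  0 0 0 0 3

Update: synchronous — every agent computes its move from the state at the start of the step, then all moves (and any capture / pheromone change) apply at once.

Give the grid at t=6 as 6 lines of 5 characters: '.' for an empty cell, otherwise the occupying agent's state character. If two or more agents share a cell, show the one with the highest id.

t=1: a0@(2,0) a1@(5,4) a2@(5,4) a3@(2,0) a4@(0,0) a5@(1,1) a6@(2,0) a7@(2,0) | pheromone: 2 0 0 0 0 / 0 2 0 0 0 / 9 0 0 0 0 / 0 0 0 0 0 / 0 0 0 0 0 / 0 0 0 0 6
t=2: a0@(2,0) a1@(5,4) a2@(5,4) a3@(2,0) a4@(5,4) a5@(2,0) a6@(2,0) a7@(2,0) | pheromone: 1 0 0 0 0 / 0 1 0 0 0 / 18 0 0 0 0 / 0 0 0 0 0 / 0 0 0 0 0 / 0 0 0 0 11
t=3: a0@(2,0) a1@(5,4) a2@(5,4) a3@(2,0) a4@(5,4) a5@(2,0) a6@(2,0) a7@(2,0) | pheromone: 0 0 0 0 0 / 0 0 0 0 0 / 27 0 0 0 0 / 0 0 0 0 0 / 0 0 0 0 0 / 0 0 0 0 16
t=4: a0@(2,0) a1@(5,4) a2@(5,4) a3@(2,0) a4@(5,4) a5@(2,0) a6@(2,0) a7@(2,0) | pheromone: 0 0 0 0 0 / 0 0 0 0 0 / 36 0 0 0 0 / 0 0 0 0 0 / 0 0 0 0 0 / 0 0 0 0 21
t=5: a0@(2,0) a1@(5,4) a2@(5,4) a3@(2,0) a4@(5,4) a5@(2,0) a6@(2,0) a7@(2,0) | pheromone: 0 0 0 0 0 / 0 0 0 0 0 / 45 0 0 0 0 / 0 0 0 0 0 / 0 0 0 0 0 / 0 0 0 0 26
t=6: a0@(2,0) a1@(5,4) a2@(5,4) a3@(2,0) a4@(5,4) a5@(2,0) a6@(2,0) a7@(2,0) | pheromone: 0 0 0 0 0 / 0 0 0 0 0 / 54 0 0 0 0 / 0 0 0 0 0 / 0 0 0 0 0 / 0 0 0 0 31

.....
.....
F....
.....
.....
....F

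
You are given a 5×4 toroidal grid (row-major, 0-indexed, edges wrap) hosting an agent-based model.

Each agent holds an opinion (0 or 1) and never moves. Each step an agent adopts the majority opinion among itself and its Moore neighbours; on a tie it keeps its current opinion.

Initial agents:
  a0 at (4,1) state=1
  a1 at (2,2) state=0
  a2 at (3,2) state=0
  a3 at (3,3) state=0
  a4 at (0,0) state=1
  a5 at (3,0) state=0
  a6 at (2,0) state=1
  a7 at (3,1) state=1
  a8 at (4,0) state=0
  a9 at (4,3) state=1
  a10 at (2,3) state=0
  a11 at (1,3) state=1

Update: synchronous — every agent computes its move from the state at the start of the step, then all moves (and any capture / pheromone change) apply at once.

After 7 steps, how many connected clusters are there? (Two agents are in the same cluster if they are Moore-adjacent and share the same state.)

t=1: a0@(4,1):1 a1@(2,2):0 a2@(3,2):0 a3@(3,3):0 a4@(0,0):1 a5@(3,0):0 a6@(2,0):1 a7@(3,1):0 a8@(4,0):1 a9@(4,3):0 a10@(2,3):0 a11@(1,3):1
t=2: a0@(4,1):1 a1@(2,2):0 a2@(3,2):0 a3@(3,3):0 a4@(0,0):1 a5@(3,0):0 a6@(2,0):0 a7@(3,1):0 a8@(4,0):0 a9@(4,3):0 a10@(2,3):0 a11@(1,3):1
t=3: a0@(4,1):0 a1@(2,2):0 a2@(3,2):0 a3@(3,3):0 a4@(0,0):1 a5@(3,0):0 a6@(2,0):0 a7@(3,1):0 a8@(4,0):0 a9@(4,3):0 a10@(2,3):0 a11@(1,3):0
t=4: a0@(4,1):0 a1@(2,2):0 a2@(3,2):0 a3@(3,3):0 a4@(0,0):0 a5@(3,0):0 a6@(2,0):0 a7@(3,1):0 a8@(4,0):0 a9@(4,3):0 a10@(2,3):0 a11@(1,3):0
t=5: (unchanged — steady state)

1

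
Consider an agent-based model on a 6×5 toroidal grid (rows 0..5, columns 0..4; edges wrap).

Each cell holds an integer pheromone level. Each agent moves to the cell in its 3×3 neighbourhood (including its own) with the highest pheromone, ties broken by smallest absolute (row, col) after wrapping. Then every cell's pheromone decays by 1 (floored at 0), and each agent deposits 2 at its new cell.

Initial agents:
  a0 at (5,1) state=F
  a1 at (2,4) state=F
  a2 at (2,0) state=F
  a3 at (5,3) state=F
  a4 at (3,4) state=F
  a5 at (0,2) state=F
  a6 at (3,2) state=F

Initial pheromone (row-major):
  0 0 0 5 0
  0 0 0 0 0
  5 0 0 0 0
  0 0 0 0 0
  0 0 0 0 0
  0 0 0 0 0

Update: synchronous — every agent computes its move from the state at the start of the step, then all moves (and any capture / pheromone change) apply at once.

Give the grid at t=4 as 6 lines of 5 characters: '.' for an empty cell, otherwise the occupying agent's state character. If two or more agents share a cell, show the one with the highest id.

t=1: a0@(0,0) a1@(2,0) a2@(2,0) a3@(0,3) a4@(2,0) a5@(0,3) a6@(2,1) | pheromone: 2 0 0 8 0 / 0 0 0 0 0 / 10 2 0 0 0 / 0 0 0 0 0 / 0 0 0 0 0 / 0 0 0 0 0
t=2: a0@(0,0) a1@(2,0) a2@(2,0) a3@(0,3) a4@(2,0) a5@(0,3) a6@(2,0) | pheromone: 3 0 0 11 0 / 0 0 0 0 0 / 17 1 0 0 0 / 0 0 0 0 0 / 0 0 0 0 0 / 0 0 0 0 0
t=3: a0@(0,0) a1@(2,0) a2@(2,0) a3@(0,3) a4@(2,0) a5@(0,3) a6@(2,0) | pheromone: 4 0 0 14 0 / 0 0 0 0 0 / 24 0 0 0 0 / 0 0 0 0 0 / 0 0 0 0 0 / 0 0 0 0 0
t=4: a0@(0,0) a1@(2,0) a2@(2,0) a3@(0,3) a4@(2,0) a5@(0,3) a6@(2,0) | pheromone: 5 0 0 17 0 / 0 0 0 0 0 / 31 0 0 0 0 / 0 0 0 0 0 / 0 0 0 0 0 / 0 0 0 0 0

F..F.
.....
F....
.....
.....
.....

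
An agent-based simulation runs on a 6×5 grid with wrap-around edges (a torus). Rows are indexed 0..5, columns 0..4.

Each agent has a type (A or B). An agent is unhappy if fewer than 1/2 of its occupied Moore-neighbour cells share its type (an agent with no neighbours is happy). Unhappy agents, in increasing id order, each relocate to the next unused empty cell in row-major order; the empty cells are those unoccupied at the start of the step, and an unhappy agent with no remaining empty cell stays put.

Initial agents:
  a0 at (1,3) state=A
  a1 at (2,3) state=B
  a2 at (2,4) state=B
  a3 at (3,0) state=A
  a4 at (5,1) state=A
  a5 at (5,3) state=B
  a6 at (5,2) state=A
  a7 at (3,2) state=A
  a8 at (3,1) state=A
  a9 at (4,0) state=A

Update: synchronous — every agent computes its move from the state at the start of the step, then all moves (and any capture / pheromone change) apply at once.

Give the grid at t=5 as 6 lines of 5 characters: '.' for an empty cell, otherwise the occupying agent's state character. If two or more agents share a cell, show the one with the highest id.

t=1: a0@(0,0):A a1@(0,1):B a2@(0,2):B a3@(3,0):A a4@(5,1):A a5@(0,3):B a6@(5,2):A a7@(3,2):A a8@(3,1):A a9@(4,0):A
t=2: a0@(0,0):A a1@(0,4):B a2@(0,2):B a3@(3,0):A a4@(5,1):A a5@(0,3):B a6@(1,0):A a7@(3,2):A a8@(3,1):A a9@(4,0):A
t=3: a0@(0,0):A a1@(0,1):B a2@(0,2):B a3@(3,0):A a4@(5,1):A a5@(0,3):B a6@(1,0):A a7@(3,2):A a8@(3,1):A a9@(4,0):A
t=4: a0@(0,0):A a1@(0,4):B a2@(0,2):B a3@(3,0):A a4@(5,1):A a5@(0,3):B a6@(1,0):A a7@(3,2):A a8@(3,1):A a9@(4,0):A
t=5: a0@(0,0):A a1@(0,1):B a2@(0,2):B a3@(3,0):A a4@(5,1):A a5@(0,3):B a6@(1,0):A a7@(3,2):A a8@(3,1):A a9@(4,0):A

ABBB.
A....
.....
AAA..
A....
.A...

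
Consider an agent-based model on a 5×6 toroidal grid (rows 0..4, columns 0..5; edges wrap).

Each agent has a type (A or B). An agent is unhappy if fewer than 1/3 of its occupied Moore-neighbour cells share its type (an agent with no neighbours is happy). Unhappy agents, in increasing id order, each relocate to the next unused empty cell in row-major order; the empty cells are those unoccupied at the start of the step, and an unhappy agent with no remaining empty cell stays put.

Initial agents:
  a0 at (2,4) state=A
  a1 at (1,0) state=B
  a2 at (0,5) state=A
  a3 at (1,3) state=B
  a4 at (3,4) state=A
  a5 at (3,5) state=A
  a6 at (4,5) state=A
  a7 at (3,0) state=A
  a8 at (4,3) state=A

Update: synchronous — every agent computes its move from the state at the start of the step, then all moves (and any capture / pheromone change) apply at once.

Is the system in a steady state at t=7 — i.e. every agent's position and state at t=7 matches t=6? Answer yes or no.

yes

t=1: a0@(2,4):A a1@(0,0):B a2@(0,5):A a3@(0,1):B a4@(3,4):A a5@(3,5):A a6@(4,5):A a7@(3,0):A a8@(4,3):A
t=2: (unchanged — steady state)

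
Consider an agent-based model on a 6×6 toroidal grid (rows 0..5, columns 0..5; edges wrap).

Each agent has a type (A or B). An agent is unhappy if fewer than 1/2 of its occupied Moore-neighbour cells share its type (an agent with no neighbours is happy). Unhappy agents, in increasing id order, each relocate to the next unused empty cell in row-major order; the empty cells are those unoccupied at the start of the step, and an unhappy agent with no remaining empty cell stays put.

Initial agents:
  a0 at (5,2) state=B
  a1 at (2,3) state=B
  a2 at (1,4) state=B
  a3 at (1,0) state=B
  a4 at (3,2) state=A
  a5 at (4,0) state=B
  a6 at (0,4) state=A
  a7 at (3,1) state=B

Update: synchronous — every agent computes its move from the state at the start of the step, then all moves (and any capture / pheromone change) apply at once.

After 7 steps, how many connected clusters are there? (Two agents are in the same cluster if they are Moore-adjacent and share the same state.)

3

t=1: a0@(5,2):B a1@(2,3):B a2@(1,4):B a3@(1,0):B a4@(0,0):A a5@(4,0):B a6@(0,1):A a7@(3,1):B
t=2: a0@(0,2):B a1@(2,3):B a2@(1,4):B a3@(0,3):B a4@(0,0):A a5@(4,0):B a6@(0,4):A a7@(3,1):B
t=3: a0@(0,2):B a1@(2,3):B a2@(1,4):B a3@(0,3):B a4@(0,0):A a5@(4,0):B a6@(0,1):A a7@(3,1):B
t=4: (unchanged — steady state)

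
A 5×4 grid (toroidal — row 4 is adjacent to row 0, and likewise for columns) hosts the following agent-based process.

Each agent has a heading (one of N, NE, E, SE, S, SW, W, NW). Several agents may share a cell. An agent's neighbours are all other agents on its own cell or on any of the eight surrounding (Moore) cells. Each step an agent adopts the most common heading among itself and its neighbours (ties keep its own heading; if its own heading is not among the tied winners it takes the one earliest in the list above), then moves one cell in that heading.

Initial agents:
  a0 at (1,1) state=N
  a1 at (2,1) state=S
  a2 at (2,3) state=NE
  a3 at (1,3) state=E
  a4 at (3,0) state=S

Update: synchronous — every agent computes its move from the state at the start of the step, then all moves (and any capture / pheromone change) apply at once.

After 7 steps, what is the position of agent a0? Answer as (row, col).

t=1: a0@(0,1):N a1@(3,1):S a2@(1,0):NE a3@(1,0):E a4@(4,0):S
t=2: a0@(4,1):N a1@(4,1):S a2@(0,1):NE a3@(1,1):E a4@(0,0):S
t=3: a0@(0,1):S a1@(0,1):S a2@(1,1):S a3@(1,2):E a4@(1,0):S
t=4: a0@(1,1):S a1@(1,1):S a2@(2,1):S a3@(2,2):S a4@(2,0):S
t=5: a0@(2,1):S a1@(2,1):S a2@(3,1):S a3@(3,2):S a4@(3,0):S
t=6: a0@(3,1):S a1@(3,1):S a2@(4,1):S a3@(4,2):S a4@(4,0):S
t=7: a0@(4,1):S a1@(4,1):S a2@(0,1):S a3@(0,2):S a4@(0,0):S

(4, 1)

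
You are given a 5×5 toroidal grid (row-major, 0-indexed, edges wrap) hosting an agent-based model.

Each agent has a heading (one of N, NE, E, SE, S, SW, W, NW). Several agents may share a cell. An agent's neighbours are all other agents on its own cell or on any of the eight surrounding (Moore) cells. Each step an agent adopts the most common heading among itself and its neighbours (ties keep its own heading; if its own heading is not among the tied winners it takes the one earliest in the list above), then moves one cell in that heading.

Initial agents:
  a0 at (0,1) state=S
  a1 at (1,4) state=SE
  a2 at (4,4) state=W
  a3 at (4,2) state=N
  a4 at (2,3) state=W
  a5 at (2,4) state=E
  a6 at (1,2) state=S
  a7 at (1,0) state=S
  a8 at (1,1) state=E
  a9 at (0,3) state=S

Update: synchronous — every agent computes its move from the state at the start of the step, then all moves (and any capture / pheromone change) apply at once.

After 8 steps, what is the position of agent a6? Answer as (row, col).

(4, 2)

t=1: a0@(1,1):S a1@(2,4):S a2@(4,3):W a3@(0,2):S a4@(2,2):W a5@(2,0):E a6@(2,2):S a7@(2,0):S a8@(2,1):S a9@(1,3):S
t=2: a0@(2,1):S a1@(3,4):S a2@(4,2):W a3@(1,2):S a4@(3,2):S a5@(3,0):S a6@(3,2):S a7@(3,0):S a8@(3,1):S a9@(2,3):S
t=3: a0@(3,1):S a1@(4,4):S a2@(0,2):S a3@(2,2):S a4@(4,2):S a5@(4,0):S a6@(4,2):S a7@(4,0):S a8@(4,1):S a9@(3,3):S
t=4: a0@(4,1):S a1@(0,4):S a2@(1,2):S a3@(3,2):S a4@(0,2):S a5@(0,0):S a6@(0,2):S a7@(0,0):S a8@(0,1):S a9@(4,3):S
t=5: a0@(0,1):S a1@(1,4):S a2@(2,2):S a3@(4,2):S a4@(1,2):S a5@(1,0):S a6@(1,2):S a7@(1,0):S a8@(1,1):S a9@(0,3):S
t=6: a0@(1,1):S a1@(2,4):S a2@(3,2):S a3@(0,2):S a4@(2,2):S a5@(2,0):S a6@(2,2):S a7@(2,0):S a8@(2,1):S a9@(1,3):S
t=7: a0@(2,1):S a1@(3,4):S a2@(4,2):S a3@(1,2):S a4@(3,2):S a5@(3,0):S a6@(3,2):S a7@(3,0):S a8@(3,1):S a9@(2,3):S
t=8: a0@(3,1):S a1@(4,4):S a2@(0,2):S a3@(2,2):S a4@(4,2):S a5@(4,0):S a6@(4,2):S a7@(4,0):S a8@(4,1):S a9@(3,3):S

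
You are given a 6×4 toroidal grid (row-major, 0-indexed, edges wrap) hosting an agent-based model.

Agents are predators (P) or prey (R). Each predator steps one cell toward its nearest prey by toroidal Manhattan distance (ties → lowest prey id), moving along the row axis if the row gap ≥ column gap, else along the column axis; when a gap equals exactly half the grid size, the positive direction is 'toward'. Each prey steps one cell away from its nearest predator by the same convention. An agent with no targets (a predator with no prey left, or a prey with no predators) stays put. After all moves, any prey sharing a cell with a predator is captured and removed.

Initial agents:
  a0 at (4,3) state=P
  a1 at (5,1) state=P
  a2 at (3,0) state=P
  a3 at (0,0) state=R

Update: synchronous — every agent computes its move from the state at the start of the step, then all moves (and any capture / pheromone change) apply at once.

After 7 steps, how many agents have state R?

t=1: a0@(5,3):P a1@(0,1):P a2@(4,0):P a3@(1,0):R
t=2: a0@(0,3):P a1@(1,1):P a2@(5,0):P a3@(2,0):R
t=3: a0@(1,3):P a1@(2,1):P a2@(0,0):P a3@(3,0):R
t=4: a0@(2,3):P a1@(3,1):P a2@(1,0):P a3@(4,0):R
t=5: a0@(3,3):P a1@(4,1):P a2@(2,0):P a3@(5,0):R
t=6: a0@(4,3):P a1@(5,1):P a2@(3,0):P a3@(0,0):R
t=7: a0@(5,3):P a1@(0,1):P a2@(4,0):P a3@(1,0):R

1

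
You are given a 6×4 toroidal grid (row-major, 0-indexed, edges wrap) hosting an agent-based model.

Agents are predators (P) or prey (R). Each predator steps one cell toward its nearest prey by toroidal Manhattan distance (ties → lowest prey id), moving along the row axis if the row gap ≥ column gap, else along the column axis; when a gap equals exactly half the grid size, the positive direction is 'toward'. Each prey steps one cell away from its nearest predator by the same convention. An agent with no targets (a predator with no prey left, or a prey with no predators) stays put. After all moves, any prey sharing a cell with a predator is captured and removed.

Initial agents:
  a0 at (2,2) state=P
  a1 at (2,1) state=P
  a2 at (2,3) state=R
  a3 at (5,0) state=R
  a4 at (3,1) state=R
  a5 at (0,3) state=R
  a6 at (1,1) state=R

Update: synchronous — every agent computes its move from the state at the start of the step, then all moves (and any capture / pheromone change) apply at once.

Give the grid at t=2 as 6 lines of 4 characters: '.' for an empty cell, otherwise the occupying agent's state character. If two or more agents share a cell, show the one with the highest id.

t=1: a0@(2,3):P a1@(3,1):P a2@(2,0):R a3@(4,0):R a4@(4,1):R a5@(5,3):R a6@(0,1):R
t=2: a0@(2,0):P a1@(4,1):P a2@(2,1):R a3@(5,0):R a4@(5,1):R a5@(4,3):R a6@(5,1):R

....
....
PR..
....
.P.R
RR..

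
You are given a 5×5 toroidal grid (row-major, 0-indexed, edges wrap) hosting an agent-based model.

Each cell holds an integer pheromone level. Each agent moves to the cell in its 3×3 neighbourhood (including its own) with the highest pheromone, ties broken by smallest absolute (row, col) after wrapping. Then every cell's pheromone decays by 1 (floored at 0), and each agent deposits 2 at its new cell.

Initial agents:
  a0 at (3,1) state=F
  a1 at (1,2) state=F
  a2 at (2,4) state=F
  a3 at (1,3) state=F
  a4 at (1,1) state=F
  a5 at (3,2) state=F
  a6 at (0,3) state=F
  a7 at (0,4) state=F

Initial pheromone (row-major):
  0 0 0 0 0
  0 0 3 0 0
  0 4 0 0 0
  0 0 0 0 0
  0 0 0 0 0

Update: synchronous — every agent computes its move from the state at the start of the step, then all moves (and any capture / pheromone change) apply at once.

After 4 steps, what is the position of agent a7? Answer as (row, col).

t=1: a0@(2,1) a1@(2,1) a2@(1,0) a3@(1,2) a4@(2,1) a5@(2,1) a6@(1,2) a7@(0,0) | pheromone: 2 0 0 0 0 / 2 0 6 0 0 / 0 11 0 0 0 / 0 0 0 0 0 / 0 0 0 0 0
t=2: a0@(2,1) a1@(2,1) a2@(2,1) a3@(2,1) a4@(2,1) a5@(2,1) a6@(2,1) a7@(0,0) | pheromone: 3 0 0 0 0 / 1 0 5 0 0 / 0 24 0 0 0 / 0 0 0 0 0 / 0 0 0 0 0
t=3: a0@(2,1) a1@(2,1) a2@(2,1) a3@(2,1) a4@(2,1) a5@(2,1) a6@(2,1) a7@(0,0) | pheromone: 4 0 0 0 0 / 0 0 4 0 0 / 0 37 0 0 0 / 0 0 0 0 0 / 0 0 0 0 0
t=4: a0@(2,1) a1@(2,1) a2@(2,1) a3@(2,1) a4@(2,1) a5@(2,1) a6@(2,1) a7@(0,0) | pheromone: 5 0 0 0 0 / 0 0 3 0 0 / 0 50 0 0 0 / 0 0 0 0 0 / 0 0 0 0 0

(0, 0)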